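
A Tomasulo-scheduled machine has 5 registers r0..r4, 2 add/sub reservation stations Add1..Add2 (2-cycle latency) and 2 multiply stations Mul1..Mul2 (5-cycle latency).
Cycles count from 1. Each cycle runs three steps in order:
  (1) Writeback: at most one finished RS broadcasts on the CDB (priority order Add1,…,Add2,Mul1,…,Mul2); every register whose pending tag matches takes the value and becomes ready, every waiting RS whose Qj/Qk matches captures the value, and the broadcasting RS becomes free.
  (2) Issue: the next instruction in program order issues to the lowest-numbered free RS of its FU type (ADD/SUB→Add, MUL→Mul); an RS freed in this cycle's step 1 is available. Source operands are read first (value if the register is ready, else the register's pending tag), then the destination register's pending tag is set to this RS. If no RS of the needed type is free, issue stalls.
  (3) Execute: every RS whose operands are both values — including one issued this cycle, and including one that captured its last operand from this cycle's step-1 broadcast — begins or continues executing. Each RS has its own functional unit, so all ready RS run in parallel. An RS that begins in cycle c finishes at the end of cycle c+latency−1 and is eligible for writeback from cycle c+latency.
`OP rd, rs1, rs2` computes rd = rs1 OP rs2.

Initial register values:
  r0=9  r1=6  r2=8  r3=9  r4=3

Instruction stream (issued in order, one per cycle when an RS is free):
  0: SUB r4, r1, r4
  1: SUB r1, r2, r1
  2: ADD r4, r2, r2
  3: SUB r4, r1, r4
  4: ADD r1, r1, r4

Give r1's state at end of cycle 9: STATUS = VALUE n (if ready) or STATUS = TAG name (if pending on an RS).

cycle 1: issue SUB r4<-Add1 // r0:9,r1:6,r2:8,r3:9,r4:Add1
cycle 2: issue SUB r1<-Add2 // r0:9,r1:Add2,r2:8,r3:9,r4:Add1
cycle 3: CDB Add1=3; issue ADD r4<-Add1 // r0:9,r1:Add2,r2:8,r3:9,r4:Add1
cycle 4: CDB Add2=2; issue SUB r4<-Add2 // r0:9,r1:2,r2:8,r3:9,r4:Add2
cycle 5: CDB Add1=16; issue ADD r1<-Add1 // r0:9,r1:Add1,r2:8,r3:9,r4:Add2
cycle 6: - // r0:9,r1:Add1,r2:8,r3:9,r4:Add2
cycle 7: CDB Add2=-14 // r0:9,r1:Add1,r2:8,r3:9,r4:-14
cycle 8: - // r0:9,r1:Add1,r2:8,r3:9,r4:-14
cycle 9: CDB Add1=-12 // r0:9,r1:-12,r2:8,r3:9,r4:-14

STATUS = VALUE -12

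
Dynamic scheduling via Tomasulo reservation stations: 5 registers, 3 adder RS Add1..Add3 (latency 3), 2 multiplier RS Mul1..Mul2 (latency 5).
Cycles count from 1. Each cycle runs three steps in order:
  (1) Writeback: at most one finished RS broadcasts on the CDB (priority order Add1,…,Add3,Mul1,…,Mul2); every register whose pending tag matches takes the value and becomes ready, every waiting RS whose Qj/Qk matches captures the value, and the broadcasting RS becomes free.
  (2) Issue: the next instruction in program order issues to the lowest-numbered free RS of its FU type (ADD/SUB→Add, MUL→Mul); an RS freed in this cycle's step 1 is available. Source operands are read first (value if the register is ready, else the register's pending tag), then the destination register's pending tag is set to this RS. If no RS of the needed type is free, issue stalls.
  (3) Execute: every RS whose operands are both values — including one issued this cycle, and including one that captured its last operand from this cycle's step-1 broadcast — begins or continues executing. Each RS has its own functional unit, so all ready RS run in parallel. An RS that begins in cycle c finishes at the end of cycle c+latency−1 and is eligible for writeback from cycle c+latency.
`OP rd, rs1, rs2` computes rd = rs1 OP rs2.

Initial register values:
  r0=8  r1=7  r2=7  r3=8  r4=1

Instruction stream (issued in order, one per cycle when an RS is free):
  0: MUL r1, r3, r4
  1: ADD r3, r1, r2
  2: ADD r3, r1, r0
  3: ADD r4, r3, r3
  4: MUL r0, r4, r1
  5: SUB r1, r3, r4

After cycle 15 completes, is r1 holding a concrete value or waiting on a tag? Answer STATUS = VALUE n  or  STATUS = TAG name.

STATUS = TAG Add1

c1: issue MUL r1<-Mul1 | r0:8,r1:Mul1,r2:7,r3:8,r4:1
c2: issue ADD r3<-Add1 | r0:8,r1:Mul1,r2:7,r3:Add1,r4:1
c3: issue ADD r3<-Add2 | r0:8,r1:Mul1,r2:7,r3:Add2,r4:1
c4: issue ADD r4<-Add3 | r0:8,r1:Mul1,r2:7,r3:Add2,r4:Add3
c5: issue MUL r0<-Mul2 | r0:Mul2,r1:Mul1,r2:7,r3:Add2,r4:Add3
c6: CDB Mul1=8; stall | r0:Mul2,r1:8,r2:7,r3:Add2,r4:Add3
c7: stall | r0:Mul2,r1:8,r2:7,r3:Add2,r4:Add3
c8: stall | r0:Mul2,r1:8,r2:7,r3:Add2,r4:Add3
c9: CDB Add1=15; issue SUB r1<-Add1 | r0:Mul2,r1:Add1,r2:7,r3:Add2,r4:Add3
c10: CDB Add2=16 | r0:Mul2,r1:Add1,r2:7,r3:16,r4:Add3
c11: - | r0:Mul2,r1:Add1,r2:7,r3:16,r4:Add3
c12: - | r0:Mul2,r1:Add1,r2:7,r3:16,r4:Add3
c13: CDB Add3=32 | r0:Mul2,r1:Add1,r2:7,r3:16,r4:32
c14: - | r0:Mul2,r1:Add1,r2:7,r3:16,r4:32
c15: - | r0:Mul2,r1:Add1,r2:7,r3:16,r4:32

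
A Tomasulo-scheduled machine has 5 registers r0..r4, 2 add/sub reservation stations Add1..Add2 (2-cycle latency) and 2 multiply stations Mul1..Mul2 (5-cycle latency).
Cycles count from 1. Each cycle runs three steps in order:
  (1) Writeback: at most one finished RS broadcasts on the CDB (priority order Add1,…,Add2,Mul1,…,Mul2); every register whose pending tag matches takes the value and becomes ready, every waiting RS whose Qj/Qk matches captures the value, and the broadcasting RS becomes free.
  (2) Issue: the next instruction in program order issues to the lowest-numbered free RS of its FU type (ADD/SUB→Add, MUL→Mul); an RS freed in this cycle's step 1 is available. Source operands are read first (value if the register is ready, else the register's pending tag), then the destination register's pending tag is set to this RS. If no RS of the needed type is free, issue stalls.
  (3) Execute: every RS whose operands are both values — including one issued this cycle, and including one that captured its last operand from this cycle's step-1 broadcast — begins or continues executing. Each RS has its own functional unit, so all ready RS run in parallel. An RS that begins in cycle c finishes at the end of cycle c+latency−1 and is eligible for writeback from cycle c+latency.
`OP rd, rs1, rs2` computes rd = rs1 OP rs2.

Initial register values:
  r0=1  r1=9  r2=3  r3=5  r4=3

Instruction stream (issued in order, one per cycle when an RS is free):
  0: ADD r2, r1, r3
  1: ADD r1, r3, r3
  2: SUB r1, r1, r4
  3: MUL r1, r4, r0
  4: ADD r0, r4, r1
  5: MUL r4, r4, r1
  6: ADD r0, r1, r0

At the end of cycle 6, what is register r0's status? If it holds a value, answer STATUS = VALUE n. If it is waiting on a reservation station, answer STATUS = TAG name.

c1: issue ADD r2<-Add1 | r0:1,r1:9,r2:Add1,r3:5,r4:3
c2: issue ADD r1<-Add2 | r0:1,r1:Add2,r2:Add1,r3:5,r4:3
c3: CDB Add1=14; issue SUB r1<-Add1 | r0:1,r1:Add1,r2:14,r3:5,r4:3
c4: CDB Add2=10; issue MUL r1<-Mul1 | r0:1,r1:Mul1,r2:14,r3:5,r4:3
c5: issue ADD r0<-Add2 | r0:Add2,r1:Mul1,r2:14,r3:5,r4:3
c6: CDB Add1=7; issue MUL r4<-Mul2 | r0:Add2,r1:Mul1,r2:14,r3:5,r4:Mul2

STATUS = TAG Add2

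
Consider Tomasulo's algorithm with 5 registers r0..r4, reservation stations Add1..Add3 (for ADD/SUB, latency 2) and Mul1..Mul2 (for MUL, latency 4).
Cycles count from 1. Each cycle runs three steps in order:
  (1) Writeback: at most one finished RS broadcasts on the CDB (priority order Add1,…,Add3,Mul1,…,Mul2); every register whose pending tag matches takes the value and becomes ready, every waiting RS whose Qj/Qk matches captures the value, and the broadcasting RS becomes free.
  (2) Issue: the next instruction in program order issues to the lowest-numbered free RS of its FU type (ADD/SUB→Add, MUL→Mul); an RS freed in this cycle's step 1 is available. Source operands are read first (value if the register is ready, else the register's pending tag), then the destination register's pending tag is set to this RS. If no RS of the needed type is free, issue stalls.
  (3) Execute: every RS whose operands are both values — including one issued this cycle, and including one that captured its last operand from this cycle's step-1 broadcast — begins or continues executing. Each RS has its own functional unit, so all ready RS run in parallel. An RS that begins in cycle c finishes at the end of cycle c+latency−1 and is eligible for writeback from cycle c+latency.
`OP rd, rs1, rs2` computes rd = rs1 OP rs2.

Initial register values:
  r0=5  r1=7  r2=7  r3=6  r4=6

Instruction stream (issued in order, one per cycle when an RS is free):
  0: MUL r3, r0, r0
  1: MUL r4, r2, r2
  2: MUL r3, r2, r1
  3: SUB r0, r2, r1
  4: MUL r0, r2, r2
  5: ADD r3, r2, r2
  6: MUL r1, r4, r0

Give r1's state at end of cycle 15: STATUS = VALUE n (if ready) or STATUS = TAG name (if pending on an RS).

STATUS = VALUE 2401

  c1: issue MUL r3<-Mul1  regs: r0:5,r1:7,r2:7,r3:Mul1,r4:6
  c2: issue MUL r4<-Mul2  regs: r0:5,r1:7,r2:7,r3:Mul1,r4:Mul2
  c3: stall  regs: r0:5,r1:7,r2:7,r3:Mul1,r4:Mul2
  c4: stall  regs: r0:5,r1:7,r2:7,r3:Mul1,r4:Mul2
  c5: CDB Mul1=25; issue MUL r3<-Mul1  regs: r0:5,r1:7,r2:7,r3:Mul1,r4:Mul2
  c6: CDB Mul2=49; issue SUB r0<-Add1  regs: r0:Add1,r1:7,r2:7,r3:Mul1,r4:49
  c7: issue MUL r0<-Mul2  regs: r0:Mul2,r1:7,r2:7,r3:Mul1,r4:49
  c8: CDB Add1=0; issue ADD r3<-Add1  regs: r0:Mul2,r1:7,r2:7,r3:Add1,r4:49
  c9: CDB Mul1=49; issue MUL r1<-Mul1  regs: r0:Mul2,r1:Mul1,r2:7,r3:Add1,r4:49
  c10: CDB Add1=14  regs: r0:Mul2,r1:Mul1,r2:7,r3:14,r4:49
  c11: CDB Mul2=49  regs: r0:49,r1:Mul1,r2:7,r3:14,r4:49
  c12: -  regs: r0:49,r1:Mul1,r2:7,r3:14,r4:49
  c13: -  regs: r0:49,r1:Mul1,r2:7,r3:14,r4:49
  c14: -  regs: r0:49,r1:Mul1,r2:7,r3:14,r4:49
  c15: CDB Mul1=2401  regs: r0:49,r1:2401,r2:7,r3:14,r4:49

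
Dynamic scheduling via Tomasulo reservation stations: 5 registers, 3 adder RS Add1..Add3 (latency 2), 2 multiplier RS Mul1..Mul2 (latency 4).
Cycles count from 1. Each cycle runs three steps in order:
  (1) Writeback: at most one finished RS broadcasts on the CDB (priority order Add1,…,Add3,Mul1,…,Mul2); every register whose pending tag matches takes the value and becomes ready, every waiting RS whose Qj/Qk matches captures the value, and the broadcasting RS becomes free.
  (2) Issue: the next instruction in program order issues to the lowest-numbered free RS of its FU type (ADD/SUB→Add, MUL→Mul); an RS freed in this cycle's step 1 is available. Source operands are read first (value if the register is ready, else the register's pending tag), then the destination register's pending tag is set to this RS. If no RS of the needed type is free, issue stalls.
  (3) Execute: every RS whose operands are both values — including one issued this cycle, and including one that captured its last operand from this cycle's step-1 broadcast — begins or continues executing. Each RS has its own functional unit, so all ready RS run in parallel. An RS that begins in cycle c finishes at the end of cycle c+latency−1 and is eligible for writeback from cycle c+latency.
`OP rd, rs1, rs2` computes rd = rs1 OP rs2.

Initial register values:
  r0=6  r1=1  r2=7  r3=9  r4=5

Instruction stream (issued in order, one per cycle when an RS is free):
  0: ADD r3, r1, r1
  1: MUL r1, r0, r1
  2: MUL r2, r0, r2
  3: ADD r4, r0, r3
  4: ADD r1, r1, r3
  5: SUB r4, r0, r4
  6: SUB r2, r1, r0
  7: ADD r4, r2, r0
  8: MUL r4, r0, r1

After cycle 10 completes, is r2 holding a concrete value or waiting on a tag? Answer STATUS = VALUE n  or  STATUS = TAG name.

STATUS = TAG Add3

  c1: issue ADD r3<-Add1  regs: r0:6,r1:1,r2:7,r3:Add1,r4:5
  c2: issue MUL r1<-Mul1  regs: r0:6,r1:Mul1,r2:7,r3:Add1,r4:5
  c3: CDB Add1=2; issue MUL r2<-Mul2  regs: r0:6,r1:Mul1,r2:Mul2,r3:2,r4:5
  c4: issue ADD r4<-Add1  regs: r0:6,r1:Mul1,r2:Mul2,r3:2,r4:Add1
  c5: issue ADD r1<-Add2  regs: r0:6,r1:Add2,r2:Mul2,r3:2,r4:Add1
  c6: CDB Add1=8; issue SUB r4<-Add1  regs: r0:6,r1:Add2,r2:Mul2,r3:2,r4:Add1
  c7: CDB Mul1=6; issue SUB r2<-Add3  regs: r0:6,r1:Add2,r2:Add3,r3:2,r4:Add1
  c8: CDB Add1=-2; issue ADD r4<-Add1  regs: r0:6,r1:Add2,r2:Add3,r3:2,r4:Add1
  c9: CDB Add2=8; issue MUL r4<-Mul1  regs: r0:6,r1:8,r2:Add3,r3:2,r4:Mul1
  c10: CDB Mul2=42  regs: r0:6,r1:8,r2:Add3,r3:2,r4:Mul1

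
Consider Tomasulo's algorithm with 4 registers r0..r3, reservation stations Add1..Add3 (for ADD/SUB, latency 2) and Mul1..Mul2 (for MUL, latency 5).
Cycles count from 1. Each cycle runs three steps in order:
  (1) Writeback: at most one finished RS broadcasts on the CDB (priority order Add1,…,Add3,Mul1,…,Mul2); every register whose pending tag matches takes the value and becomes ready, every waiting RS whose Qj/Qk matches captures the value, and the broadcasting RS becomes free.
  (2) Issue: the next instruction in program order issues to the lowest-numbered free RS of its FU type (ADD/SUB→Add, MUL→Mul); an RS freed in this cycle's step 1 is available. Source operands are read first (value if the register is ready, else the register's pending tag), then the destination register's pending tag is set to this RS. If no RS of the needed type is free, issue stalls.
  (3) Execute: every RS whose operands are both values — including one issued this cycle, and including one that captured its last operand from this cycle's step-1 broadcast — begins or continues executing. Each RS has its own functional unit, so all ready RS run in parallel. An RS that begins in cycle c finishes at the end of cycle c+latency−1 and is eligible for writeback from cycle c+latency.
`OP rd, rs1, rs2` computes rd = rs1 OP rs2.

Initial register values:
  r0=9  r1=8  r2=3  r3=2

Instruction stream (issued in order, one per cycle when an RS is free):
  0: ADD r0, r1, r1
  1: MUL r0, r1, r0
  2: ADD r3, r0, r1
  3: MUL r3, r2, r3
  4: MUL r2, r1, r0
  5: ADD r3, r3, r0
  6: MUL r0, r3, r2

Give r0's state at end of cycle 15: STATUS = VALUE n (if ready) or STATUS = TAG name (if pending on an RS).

STATUS = TAG Mul1

cycle 1: issue ADD r0<-Add1 // r0:Add1,r1:8,r2:3,r3:2
cycle 2: issue MUL r0<-Mul1 // r0:Mul1,r1:8,r2:3,r3:2
cycle 3: CDB Add1=16; issue ADD r3<-Add1 // r0:Mul1,r1:8,r2:3,r3:Add1
cycle 4: issue MUL r3<-Mul2 // r0:Mul1,r1:8,r2:3,r3:Mul2
cycle 5: stall // r0:Mul1,r1:8,r2:3,r3:Mul2
cycle 6: stall // r0:Mul1,r1:8,r2:3,r3:Mul2
cycle 7: stall // r0:Mul1,r1:8,r2:3,r3:Mul2
cycle 8: CDB Mul1=128; issue MUL r2<-Mul1 // r0:128,r1:8,r2:Mul1,r3:Mul2
cycle 9: issue ADD r3<-Add2 // r0:128,r1:8,r2:Mul1,r3:Add2
cycle 10: CDB Add1=136; stall // r0:128,r1:8,r2:Mul1,r3:Add2
cycle 11: stall // r0:128,r1:8,r2:Mul1,r3:Add2
cycle 12: stall // r0:128,r1:8,r2:Mul1,r3:Add2
cycle 13: CDB Mul1=1024; issue MUL r0<-Mul1 // r0:Mul1,r1:8,r2:1024,r3:Add2
cycle 14: - // r0:Mul1,r1:8,r2:1024,r3:Add2
cycle 15: CDB Mul2=408 // r0:Mul1,r1:8,r2:1024,r3:Add2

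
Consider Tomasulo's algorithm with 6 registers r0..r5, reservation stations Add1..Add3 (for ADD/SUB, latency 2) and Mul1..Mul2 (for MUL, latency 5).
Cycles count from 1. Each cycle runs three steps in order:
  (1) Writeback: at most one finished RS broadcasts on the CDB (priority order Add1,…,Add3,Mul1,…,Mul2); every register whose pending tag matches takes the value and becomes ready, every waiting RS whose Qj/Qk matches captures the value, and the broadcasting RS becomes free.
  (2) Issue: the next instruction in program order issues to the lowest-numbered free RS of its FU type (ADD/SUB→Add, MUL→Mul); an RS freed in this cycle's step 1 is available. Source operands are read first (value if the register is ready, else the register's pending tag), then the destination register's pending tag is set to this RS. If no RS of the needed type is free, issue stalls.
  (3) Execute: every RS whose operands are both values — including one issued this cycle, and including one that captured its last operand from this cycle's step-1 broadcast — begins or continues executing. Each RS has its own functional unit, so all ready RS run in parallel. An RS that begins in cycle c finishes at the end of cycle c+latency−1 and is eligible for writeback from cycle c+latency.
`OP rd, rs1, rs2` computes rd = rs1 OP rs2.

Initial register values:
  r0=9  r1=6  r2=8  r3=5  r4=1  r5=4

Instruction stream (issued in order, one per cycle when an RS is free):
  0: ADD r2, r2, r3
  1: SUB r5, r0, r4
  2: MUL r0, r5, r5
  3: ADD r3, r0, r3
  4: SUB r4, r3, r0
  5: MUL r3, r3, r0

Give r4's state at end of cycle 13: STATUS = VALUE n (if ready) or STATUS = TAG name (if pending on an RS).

STATUS = VALUE 5

cycle 1: issue ADD r2<-Add1 // r0:9,r1:6,r2:Add1,r3:5,r4:1,r5:4
cycle 2: issue SUB r5<-Add2 // r0:9,r1:6,r2:Add1,r3:5,r4:1,r5:Add2
cycle 3: CDB Add1=13; issue MUL r0<-Mul1 // r0:Mul1,r1:6,r2:13,r3:5,r4:1,r5:Add2
cycle 4: CDB Add2=8; issue ADD r3<-Add1 // r0:Mul1,r1:6,r2:13,r3:Add1,r4:1,r5:8
cycle 5: issue SUB r4<-Add2 // r0:Mul1,r1:6,r2:13,r3:Add1,r4:Add2,r5:8
cycle 6: issue MUL r3<-Mul2 // r0:Mul1,r1:6,r2:13,r3:Mul2,r4:Add2,r5:8
cycle 7: - // r0:Mul1,r1:6,r2:13,r3:Mul2,r4:Add2,r5:8
cycle 8: - // r0:Mul1,r1:6,r2:13,r3:Mul2,r4:Add2,r5:8
cycle 9: CDB Mul1=64 // r0:64,r1:6,r2:13,r3:Mul2,r4:Add2,r5:8
cycle 10: - // r0:64,r1:6,r2:13,r3:Mul2,r4:Add2,r5:8
cycle 11: CDB Add1=69 // r0:64,r1:6,r2:13,r3:Mul2,r4:Add2,r5:8
cycle 12: - // r0:64,r1:6,r2:13,r3:Mul2,r4:Add2,r5:8
cycle 13: CDB Add2=5 // r0:64,r1:6,r2:13,r3:Mul2,r4:5,r5:8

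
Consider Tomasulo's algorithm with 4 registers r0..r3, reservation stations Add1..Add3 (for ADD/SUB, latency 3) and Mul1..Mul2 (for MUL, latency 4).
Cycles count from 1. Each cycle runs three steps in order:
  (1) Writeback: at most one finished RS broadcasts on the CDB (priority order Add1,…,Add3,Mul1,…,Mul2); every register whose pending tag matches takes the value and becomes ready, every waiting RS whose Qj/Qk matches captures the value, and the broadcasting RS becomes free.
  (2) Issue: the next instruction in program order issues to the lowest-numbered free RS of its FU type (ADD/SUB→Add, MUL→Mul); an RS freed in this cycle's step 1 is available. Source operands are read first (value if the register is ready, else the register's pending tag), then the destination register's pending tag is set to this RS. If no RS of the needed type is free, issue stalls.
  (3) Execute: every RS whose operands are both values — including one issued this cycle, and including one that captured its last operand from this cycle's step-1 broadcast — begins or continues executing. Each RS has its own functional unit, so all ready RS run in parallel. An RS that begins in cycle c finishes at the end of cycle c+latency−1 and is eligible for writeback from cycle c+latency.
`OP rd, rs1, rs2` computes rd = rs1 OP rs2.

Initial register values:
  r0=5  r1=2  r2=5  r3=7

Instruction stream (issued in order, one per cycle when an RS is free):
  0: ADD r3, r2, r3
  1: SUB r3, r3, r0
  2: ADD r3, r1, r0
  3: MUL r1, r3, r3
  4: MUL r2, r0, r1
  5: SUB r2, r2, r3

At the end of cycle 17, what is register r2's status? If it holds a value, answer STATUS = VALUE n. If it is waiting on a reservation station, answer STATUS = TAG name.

c1: issue ADD r3<-Add1 | r0:5,r1:2,r2:5,r3:Add1
c2: issue SUB r3<-Add2 | r0:5,r1:2,r2:5,r3:Add2
c3: issue ADD r3<-Add3 | r0:5,r1:2,r2:5,r3:Add3
c4: CDB Add1=12; issue MUL r1<-Mul1 | r0:5,r1:Mul1,r2:5,r3:Add3
c5: issue MUL r2<-Mul2 | r0:5,r1:Mul1,r2:Mul2,r3:Add3
c6: CDB Add3=7; issue SUB r2<-Add1 | r0:5,r1:Mul1,r2:Add1,r3:7
c7: CDB Add2=7 | r0:5,r1:Mul1,r2:Add1,r3:7
c8: - | r0:5,r1:Mul1,r2:Add1,r3:7
c9: - | r0:5,r1:Mul1,r2:Add1,r3:7
c10: CDB Mul1=49 | r0:5,r1:49,r2:Add1,r3:7
c11: - | r0:5,r1:49,r2:Add1,r3:7
c12: - | r0:5,r1:49,r2:Add1,r3:7
c13: - | r0:5,r1:49,r2:Add1,r3:7
c14: CDB Mul2=245 | r0:5,r1:49,r2:Add1,r3:7
c15: - | r0:5,r1:49,r2:Add1,r3:7
c16: - | r0:5,r1:49,r2:Add1,r3:7
c17: CDB Add1=238 | r0:5,r1:49,r2:238,r3:7

STATUS = VALUE 238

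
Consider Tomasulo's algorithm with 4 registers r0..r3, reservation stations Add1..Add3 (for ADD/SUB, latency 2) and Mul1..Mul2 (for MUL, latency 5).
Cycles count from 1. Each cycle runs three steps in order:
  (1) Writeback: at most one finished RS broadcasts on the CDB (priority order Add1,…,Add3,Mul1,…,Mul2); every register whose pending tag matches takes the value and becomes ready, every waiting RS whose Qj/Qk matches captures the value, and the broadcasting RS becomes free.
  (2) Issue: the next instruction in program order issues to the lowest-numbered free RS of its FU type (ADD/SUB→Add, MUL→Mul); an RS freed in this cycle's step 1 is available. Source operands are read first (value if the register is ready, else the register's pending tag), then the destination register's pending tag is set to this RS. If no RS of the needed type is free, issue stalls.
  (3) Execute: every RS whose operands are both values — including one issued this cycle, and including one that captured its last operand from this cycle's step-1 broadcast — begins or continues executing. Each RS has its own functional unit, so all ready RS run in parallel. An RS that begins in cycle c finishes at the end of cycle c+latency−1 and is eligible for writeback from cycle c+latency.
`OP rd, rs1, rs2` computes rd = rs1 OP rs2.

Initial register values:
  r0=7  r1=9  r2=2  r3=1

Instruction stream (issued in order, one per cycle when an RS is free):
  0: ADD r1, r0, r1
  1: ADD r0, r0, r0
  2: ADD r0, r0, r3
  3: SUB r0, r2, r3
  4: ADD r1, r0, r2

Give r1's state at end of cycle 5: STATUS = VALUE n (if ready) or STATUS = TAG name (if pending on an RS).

STATUS = TAG Add3

c1: issue ADD r1<-Add1 | r0:7,r1:Add1,r2:2,r3:1
c2: issue ADD r0<-Add2 | r0:Add2,r1:Add1,r2:2,r3:1
c3: CDB Add1=16; issue ADD r0<-Add1 | r0:Add1,r1:16,r2:2,r3:1
c4: CDB Add2=14; issue SUB r0<-Add2 | r0:Add2,r1:16,r2:2,r3:1
c5: issue ADD r1<-Add3 | r0:Add2,r1:Add3,r2:2,r3:1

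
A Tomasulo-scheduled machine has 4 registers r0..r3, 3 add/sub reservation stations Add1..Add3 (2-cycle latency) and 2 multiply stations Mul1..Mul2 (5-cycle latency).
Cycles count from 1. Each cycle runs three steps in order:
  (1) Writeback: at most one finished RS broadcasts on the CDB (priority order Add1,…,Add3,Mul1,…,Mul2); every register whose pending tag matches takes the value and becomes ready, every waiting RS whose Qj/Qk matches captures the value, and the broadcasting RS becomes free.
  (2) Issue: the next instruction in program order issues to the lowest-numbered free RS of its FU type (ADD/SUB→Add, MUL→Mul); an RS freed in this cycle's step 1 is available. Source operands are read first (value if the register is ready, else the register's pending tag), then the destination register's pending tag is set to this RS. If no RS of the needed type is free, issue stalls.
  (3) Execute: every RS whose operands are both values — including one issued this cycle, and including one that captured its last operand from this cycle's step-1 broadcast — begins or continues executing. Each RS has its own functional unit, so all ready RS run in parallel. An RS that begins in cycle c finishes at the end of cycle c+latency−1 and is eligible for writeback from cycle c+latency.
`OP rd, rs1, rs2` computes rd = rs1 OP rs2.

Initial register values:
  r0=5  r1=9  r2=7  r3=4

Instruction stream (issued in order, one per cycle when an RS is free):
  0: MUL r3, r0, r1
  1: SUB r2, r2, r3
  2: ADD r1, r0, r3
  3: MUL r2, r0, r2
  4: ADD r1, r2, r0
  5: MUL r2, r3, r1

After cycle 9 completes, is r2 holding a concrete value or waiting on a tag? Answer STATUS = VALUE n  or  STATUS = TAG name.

STATUS = TAG Mul1

  c1: issue MUL r3<-Mul1  regs: r0:5,r1:9,r2:7,r3:Mul1
  c2: issue SUB r2<-Add1  regs: r0:5,r1:9,r2:Add1,r3:Mul1
  c3: issue ADD r1<-Add2  regs: r0:5,r1:Add2,r2:Add1,r3:Mul1
  c4: issue MUL r2<-Mul2  regs: r0:5,r1:Add2,r2:Mul2,r3:Mul1
  c5: issue ADD r1<-Add3  regs: r0:5,r1:Add3,r2:Mul2,r3:Mul1
  c6: CDB Mul1=45; issue MUL r2<-Mul1  regs: r0:5,r1:Add3,r2:Mul1,r3:45
  c7: -  regs: r0:5,r1:Add3,r2:Mul1,r3:45
  c8: CDB Add1=-38  regs: r0:5,r1:Add3,r2:Mul1,r3:45
  c9: CDB Add2=50  regs: r0:5,r1:Add3,r2:Mul1,r3:45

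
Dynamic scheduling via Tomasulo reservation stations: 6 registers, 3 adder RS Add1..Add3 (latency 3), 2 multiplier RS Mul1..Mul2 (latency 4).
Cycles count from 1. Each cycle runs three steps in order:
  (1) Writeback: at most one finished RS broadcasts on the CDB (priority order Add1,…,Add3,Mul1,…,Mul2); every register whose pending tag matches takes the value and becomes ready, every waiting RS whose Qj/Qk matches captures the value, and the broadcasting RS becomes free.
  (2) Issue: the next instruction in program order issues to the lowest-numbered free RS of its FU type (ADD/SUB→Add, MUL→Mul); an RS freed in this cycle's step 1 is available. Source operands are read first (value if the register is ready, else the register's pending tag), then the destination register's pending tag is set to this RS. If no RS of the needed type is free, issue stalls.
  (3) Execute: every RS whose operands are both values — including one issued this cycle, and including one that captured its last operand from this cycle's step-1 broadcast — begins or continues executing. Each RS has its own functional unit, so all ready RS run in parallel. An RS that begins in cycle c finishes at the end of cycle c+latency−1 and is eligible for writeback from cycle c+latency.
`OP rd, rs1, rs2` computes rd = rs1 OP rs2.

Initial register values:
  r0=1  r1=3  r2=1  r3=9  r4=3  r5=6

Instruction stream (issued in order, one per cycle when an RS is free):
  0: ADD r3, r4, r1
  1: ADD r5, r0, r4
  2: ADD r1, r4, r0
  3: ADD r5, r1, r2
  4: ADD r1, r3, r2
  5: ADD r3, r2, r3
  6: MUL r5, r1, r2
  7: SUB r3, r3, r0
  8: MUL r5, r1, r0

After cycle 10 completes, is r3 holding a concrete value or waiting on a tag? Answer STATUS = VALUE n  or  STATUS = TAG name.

STATUS = TAG Add2

  c1: issue ADD r3<-Add1  regs: r0:1,r1:3,r2:1,r3:Add1,r4:3,r5:6
  c2: issue ADD r5<-Add2  regs: r0:1,r1:3,r2:1,r3:Add1,r4:3,r5:Add2
  c3: issue ADD r1<-Add3  regs: r0:1,r1:Add3,r2:1,r3:Add1,r4:3,r5:Add2
  c4: CDB Add1=6; issue ADD r5<-Add1  regs: r0:1,r1:Add3,r2:1,r3:6,r4:3,r5:Add1
  c5: CDB Add2=4; issue ADD r1<-Add2  regs: r0:1,r1:Add2,r2:1,r3:6,r4:3,r5:Add1
  c6: CDB Add3=4; issue ADD r3<-Add3  regs: r0:1,r1:Add2,r2:1,r3:Add3,r4:3,r5:Add1
  c7: issue MUL r5<-Mul1  regs: r0:1,r1:Add2,r2:1,r3:Add3,r4:3,r5:Mul1
  c8: CDB Add2=7; issue SUB r3<-Add2  regs: r0:1,r1:7,r2:1,r3:Add2,r4:3,r5:Mul1
  c9: CDB Add1=5; issue MUL r5<-Mul2  regs: r0:1,r1:7,r2:1,r3:Add2,r4:3,r5:Mul2
  c10: CDB Add3=7  regs: r0:1,r1:7,r2:1,r3:Add2,r4:3,r5:Mul2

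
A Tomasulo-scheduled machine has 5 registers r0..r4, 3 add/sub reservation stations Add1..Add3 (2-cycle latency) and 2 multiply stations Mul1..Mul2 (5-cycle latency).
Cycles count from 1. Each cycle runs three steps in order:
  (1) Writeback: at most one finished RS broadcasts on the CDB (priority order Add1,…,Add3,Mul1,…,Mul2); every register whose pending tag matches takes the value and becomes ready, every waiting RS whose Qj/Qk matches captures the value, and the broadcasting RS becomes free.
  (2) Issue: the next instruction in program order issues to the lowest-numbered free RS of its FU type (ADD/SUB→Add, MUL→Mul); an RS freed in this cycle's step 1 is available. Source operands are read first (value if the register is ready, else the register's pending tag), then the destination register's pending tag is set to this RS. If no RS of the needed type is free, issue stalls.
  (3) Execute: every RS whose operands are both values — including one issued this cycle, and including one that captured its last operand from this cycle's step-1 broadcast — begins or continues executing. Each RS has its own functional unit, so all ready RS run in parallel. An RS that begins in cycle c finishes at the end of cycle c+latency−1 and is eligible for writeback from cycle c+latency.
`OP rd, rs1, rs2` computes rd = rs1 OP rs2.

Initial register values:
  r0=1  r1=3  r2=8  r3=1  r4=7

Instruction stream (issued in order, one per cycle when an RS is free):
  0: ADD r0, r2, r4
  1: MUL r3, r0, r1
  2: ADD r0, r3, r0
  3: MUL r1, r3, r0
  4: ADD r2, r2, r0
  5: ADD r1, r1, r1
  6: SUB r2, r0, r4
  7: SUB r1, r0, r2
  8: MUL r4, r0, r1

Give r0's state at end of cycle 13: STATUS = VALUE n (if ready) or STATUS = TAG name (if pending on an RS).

  c1: issue ADD r0<-Add1  regs: r0:Add1,r1:3,r2:8,r3:1,r4:7
  c2: issue MUL r3<-Mul1  regs: r0:Add1,r1:3,r2:8,r3:Mul1,r4:7
  c3: CDB Add1=15; issue ADD r0<-Add1  regs: r0:Add1,r1:3,r2:8,r3:Mul1,r4:7
  c4: issue MUL r1<-Mul2  regs: r0:Add1,r1:Mul2,r2:8,r3:Mul1,r4:7
  c5: issue ADD r2<-Add2  regs: r0:Add1,r1:Mul2,r2:Add2,r3:Mul1,r4:7
  c6: issue ADD r1<-Add3  regs: r0:Add1,r1:Add3,r2:Add2,r3:Mul1,r4:7
  c7: stall  regs: r0:Add1,r1:Add3,r2:Add2,r3:Mul1,r4:7
  c8: CDB Mul1=45; stall  regs: r0:Add1,r1:Add3,r2:Add2,r3:45,r4:7
  c9: stall  regs: r0:Add1,r1:Add3,r2:Add2,r3:45,r4:7
  c10: CDB Add1=60; issue SUB r2<-Add1  regs: r0:60,r1:Add3,r2:Add1,r3:45,r4:7
  c11: stall  regs: r0:60,r1:Add3,r2:Add1,r3:45,r4:7
  c12: CDB Add1=53; issue SUB r1<-Add1  regs: r0:60,r1:Add1,r2:53,r3:45,r4:7
  c13: CDB Add2=68; issue MUL r4<-Mul1  regs: r0:60,r1:Add1,r2:53,r3:45,r4:Mul1

STATUS = VALUE 60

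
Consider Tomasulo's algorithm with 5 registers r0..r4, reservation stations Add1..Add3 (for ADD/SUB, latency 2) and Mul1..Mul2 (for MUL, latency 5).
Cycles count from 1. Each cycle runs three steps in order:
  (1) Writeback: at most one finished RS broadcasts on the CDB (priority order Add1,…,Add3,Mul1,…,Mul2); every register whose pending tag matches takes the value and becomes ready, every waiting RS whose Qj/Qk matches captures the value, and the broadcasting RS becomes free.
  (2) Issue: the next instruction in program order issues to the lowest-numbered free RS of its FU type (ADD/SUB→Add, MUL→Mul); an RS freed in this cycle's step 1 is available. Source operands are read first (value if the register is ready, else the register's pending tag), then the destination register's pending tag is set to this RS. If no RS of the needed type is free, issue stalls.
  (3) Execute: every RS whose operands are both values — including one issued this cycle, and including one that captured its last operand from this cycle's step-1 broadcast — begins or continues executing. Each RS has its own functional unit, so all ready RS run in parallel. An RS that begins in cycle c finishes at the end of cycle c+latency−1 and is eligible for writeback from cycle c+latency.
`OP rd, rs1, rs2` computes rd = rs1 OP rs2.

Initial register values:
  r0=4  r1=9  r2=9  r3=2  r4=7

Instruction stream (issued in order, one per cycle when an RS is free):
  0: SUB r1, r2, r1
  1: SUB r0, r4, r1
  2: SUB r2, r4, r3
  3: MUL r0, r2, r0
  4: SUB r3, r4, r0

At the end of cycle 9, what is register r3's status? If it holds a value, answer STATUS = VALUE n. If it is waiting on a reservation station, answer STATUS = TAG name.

STATUS = TAG Add1

cycle 1: issue SUB r1<-Add1 // r0:4,r1:Add1,r2:9,r3:2,r4:7
cycle 2: issue SUB r0<-Add2 // r0:Add2,r1:Add1,r2:9,r3:2,r4:7
cycle 3: CDB Add1=0; issue SUB r2<-Add1 // r0:Add2,r1:0,r2:Add1,r3:2,r4:7
cycle 4: issue MUL r0<-Mul1 // r0:Mul1,r1:0,r2:Add1,r3:2,r4:7
cycle 5: CDB Add1=5; issue SUB r3<-Add1 // r0:Mul1,r1:0,r2:5,r3:Add1,r4:7
cycle 6: CDB Add2=7 // r0:Mul1,r1:0,r2:5,r3:Add1,r4:7
cycle 7: - // r0:Mul1,r1:0,r2:5,r3:Add1,r4:7
cycle 8: - // r0:Mul1,r1:0,r2:5,r3:Add1,r4:7
cycle 9: - // r0:Mul1,r1:0,r2:5,r3:Add1,r4:7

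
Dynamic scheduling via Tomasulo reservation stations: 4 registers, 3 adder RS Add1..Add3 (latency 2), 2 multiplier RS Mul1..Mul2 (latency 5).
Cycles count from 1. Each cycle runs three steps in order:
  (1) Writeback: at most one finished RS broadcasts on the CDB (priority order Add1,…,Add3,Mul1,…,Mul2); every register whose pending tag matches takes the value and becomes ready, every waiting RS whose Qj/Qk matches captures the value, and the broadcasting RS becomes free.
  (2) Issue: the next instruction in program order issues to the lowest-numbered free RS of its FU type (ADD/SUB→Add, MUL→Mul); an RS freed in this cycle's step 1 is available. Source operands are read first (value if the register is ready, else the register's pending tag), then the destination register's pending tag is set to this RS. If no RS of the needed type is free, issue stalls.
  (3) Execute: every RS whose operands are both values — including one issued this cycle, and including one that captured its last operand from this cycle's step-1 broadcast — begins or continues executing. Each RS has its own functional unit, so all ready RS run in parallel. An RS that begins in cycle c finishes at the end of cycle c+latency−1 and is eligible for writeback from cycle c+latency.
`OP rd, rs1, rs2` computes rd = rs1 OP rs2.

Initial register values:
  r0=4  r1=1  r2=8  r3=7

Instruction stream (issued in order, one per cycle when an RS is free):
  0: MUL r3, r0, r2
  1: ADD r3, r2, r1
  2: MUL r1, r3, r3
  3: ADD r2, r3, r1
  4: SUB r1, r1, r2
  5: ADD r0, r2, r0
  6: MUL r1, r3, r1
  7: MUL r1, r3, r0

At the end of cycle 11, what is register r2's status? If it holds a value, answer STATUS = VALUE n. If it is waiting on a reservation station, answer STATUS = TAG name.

cycle 1: issue MUL r3<-Mul1 // r0:4,r1:1,r2:8,r3:Mul1
cycle 2: issue ADD r3<-Add1 // r0:4,r1:1,r2:8,r3:Add1
cycle 3: issue MUL r1<-Mul2 // r0:4,r1:Mul2,r2:8,r3:Add1
cycle 4: CDB Add1=9; issue ADD r2<-Add1 // r0:4,r1:Mul2,r2:Add1,r3:9
cycle 5: issue SUB r1<-Add2 // r0:4,r1:Add2,r2:Add1,r3:9
cycle 6: CDB Mul1=32; issue ADD r0<-Add3 // r0:Add3,r1:Add2,r2:Add1,r3:9
cycle 7: issue MUL r1<-Mul1 // r0:Add3,r1:Mul1,r2:Add1,r3:9
cycle 8: stall // r0:Add3,r1:Mul1,r2:Add1,r3:9
cycle 9: CDB Mul2=81; issue MUL r1<-Mul2 // r0:Add3,r1:Mul2,r2:Add1,r3:9
cycle 10: - // r0:Add3,r1:Mul2,r2:Add1,r3:9
cycle 11: CDB Add1=90 // r0:Add3,r1:Mul2,r2:90,r3:9

STATUS = VALUE 90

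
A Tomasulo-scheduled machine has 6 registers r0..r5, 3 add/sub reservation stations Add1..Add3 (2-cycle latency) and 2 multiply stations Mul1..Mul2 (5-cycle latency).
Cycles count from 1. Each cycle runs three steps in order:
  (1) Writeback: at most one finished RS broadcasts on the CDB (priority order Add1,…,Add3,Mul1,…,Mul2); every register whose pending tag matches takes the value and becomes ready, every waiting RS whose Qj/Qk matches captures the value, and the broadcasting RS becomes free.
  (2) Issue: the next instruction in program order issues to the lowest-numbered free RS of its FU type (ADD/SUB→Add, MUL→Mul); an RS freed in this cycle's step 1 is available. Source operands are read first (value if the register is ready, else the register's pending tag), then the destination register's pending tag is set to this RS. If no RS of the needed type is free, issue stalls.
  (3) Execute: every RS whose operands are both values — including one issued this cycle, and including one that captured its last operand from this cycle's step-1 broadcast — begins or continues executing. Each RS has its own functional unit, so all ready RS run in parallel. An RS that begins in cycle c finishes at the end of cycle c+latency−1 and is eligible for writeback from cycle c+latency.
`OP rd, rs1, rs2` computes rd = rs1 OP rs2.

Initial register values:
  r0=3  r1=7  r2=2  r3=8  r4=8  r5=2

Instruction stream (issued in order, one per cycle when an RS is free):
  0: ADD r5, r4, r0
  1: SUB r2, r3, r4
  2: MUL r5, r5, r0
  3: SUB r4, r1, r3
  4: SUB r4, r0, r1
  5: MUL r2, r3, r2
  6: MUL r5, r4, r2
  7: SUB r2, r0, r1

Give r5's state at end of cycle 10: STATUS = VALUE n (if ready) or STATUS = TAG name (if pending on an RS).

STATUS = TAG Mul1

  c1: issue ADD r5<-Add1  regs: r0:3,r1:7,r2:2,r3:8,r4:8,r5:Add1
  c2: issue SUB r2<-Add2  regs: r0:3,r1:7,r2:Add2,r3:8,r4:8,r5:Add1
  c3: CDB Add1=11; issue MUL r5<-Mul1  regs: r0:3,r1:7,r2:Add2,r3:8,r4:8,r5:Mul1
  c4: CDB Add2=0; issue SUB r4<-Add1  regs: r0:3,r1:7,r2:0,r3:8,r4:Add1,r5:Mul1
  c5: issue SUB r4<-Add2  regs: r0:3,r1:7,r2:0,r3:8,r4:Add2,r5:Mul1
  c6: CDB Add1=-1; issue MUL r2<-Mul2  regs: r0:3,r1:7,r2:Mul2,r3:8,r4:Add2,r5:Mul1
  c7: CDB Add2=-4; stall  regs: r0:3,r1:7,r2:Mul2,r3:8,r4:-4,r5:Mul1
  c8: CDB Mul1=33; issue MUL r5<-Mul1  regs: r0:3,r1:7,r2:Mul2,r3:8,r4:-4,r5:Mul1
  c9: issue SUB r2<-Add1  regs: r0:3,r1:7,r2:Add1,r3:8,r4:-4,r5:Mul1
  c10: -  regs: r0:3,r1:7,r2:Add1,r3:8,r4:-4,r5:Mul1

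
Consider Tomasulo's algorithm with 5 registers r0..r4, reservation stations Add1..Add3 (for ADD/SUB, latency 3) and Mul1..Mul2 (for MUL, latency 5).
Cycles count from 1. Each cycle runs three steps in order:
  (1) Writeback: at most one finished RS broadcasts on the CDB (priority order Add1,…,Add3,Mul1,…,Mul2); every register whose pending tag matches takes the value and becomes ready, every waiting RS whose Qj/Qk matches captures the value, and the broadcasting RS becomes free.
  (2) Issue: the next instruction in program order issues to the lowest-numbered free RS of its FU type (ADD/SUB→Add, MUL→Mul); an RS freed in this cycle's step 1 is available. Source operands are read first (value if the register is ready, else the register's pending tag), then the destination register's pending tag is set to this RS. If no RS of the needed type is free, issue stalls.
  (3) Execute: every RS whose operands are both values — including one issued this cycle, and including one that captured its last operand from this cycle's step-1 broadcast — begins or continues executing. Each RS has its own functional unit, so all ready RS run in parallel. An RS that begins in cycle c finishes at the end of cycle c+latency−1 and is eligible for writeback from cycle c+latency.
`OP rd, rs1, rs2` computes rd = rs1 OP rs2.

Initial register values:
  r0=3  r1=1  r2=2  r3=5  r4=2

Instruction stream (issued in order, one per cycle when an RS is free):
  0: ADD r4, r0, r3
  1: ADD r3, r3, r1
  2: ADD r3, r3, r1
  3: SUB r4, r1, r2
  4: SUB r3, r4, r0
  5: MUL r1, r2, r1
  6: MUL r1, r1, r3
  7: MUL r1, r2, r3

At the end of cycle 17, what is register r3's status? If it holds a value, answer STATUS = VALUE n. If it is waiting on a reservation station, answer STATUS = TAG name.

cycle 1: issue ADD r4<-Add1 // r0:3,r1:1,r2:2,r3:5,r4:Add1
cycle 2: issue ADD r3<-Add2 // r0:3,r1:1,r2:2,r3:Add2,r4:Add1
cycle 3: issue ADD r3<-Add3 // r0:3,r1:1,r2:2,r3:Add3,r4:Add1
cycle 4: CDB Add1=8; issue SUB r4<-Add1 // r0:3,r1:1,r2:2,r3:Add3,r4:Add1
cycle 5: CDB Add2=6; issue SUB r3<-Add2 // r0:3,r1:1,r2:2,r3:Add2,r4:Add1
cycle 6: issue MUL r1<-Mul1 // r0:3,r1:Mul1,r2:2,r3:Add2,r4:Add1
cycle 7: CDB Add1=-1; issue MUL r1<-Mul2 // r0:3,r1:Mul2,r2:2,r3:Add2,r4:-1
cycle 8: CDB Add3=7; stall // r0:3,r1:Mul2,r2:2,r3:Add2,r4:-1
cycle 9: stall // r0:3,r1:Mul2,r2:2,r3:Add2,r4:-1
cycle 10: CDB Add2=-4; stall // r0:3,r1:Mul2,r2:2,r3:-4,r4:-1
cycle 11: CDB Mul1=2; issue MUL r1<-Mul1 // r0:3,r1:Mul1,r2:2,r3:-4,r4:-1
cycle 12: - // r0:3,r1:Mul1,r2:2,r3:-4,r4:-1
cycle 13: - // r0:3,r1:Mul1,r2:2,r3:-4,r4:-1
cycle 14: - // r0:3,r1:Mul1,r2:2,r3:-4,r4:-1
cycle 15: - // r0:3,r1:Mul1,r2:2,r3:-4,r4:-1
cycle 16: CDB Mul1=-8 // r0:3,r1:-8,r2:2,r3:-4,r4:-1
cycle 17: CDB Mul2=-8 // r0:3,r1:-8,r2:2,r3:-4,r4:-1

STATUS = VALUE -4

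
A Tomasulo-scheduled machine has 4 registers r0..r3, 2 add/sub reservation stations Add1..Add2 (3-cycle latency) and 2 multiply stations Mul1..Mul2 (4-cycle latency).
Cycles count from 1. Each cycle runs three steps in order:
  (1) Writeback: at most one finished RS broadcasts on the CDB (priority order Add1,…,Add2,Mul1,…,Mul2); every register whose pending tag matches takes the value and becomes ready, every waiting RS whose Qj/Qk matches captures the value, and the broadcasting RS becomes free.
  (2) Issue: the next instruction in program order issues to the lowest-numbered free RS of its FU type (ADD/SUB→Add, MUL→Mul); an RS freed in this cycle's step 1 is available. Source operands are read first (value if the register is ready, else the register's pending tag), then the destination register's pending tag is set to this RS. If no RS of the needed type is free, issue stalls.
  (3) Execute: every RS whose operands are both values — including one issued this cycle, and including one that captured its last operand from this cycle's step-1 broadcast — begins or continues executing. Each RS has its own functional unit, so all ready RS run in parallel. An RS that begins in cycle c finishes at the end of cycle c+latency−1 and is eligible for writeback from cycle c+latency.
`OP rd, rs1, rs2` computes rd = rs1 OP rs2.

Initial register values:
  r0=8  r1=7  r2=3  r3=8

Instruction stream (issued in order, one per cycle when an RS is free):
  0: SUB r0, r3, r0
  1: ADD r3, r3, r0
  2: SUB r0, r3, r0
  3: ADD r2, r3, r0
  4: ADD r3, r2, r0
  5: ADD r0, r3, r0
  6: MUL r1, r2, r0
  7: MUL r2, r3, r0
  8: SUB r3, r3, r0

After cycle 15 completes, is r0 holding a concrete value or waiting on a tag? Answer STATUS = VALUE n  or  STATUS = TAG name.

c1: issue SUB r0<-Add1 | r0:Add1,r1:7,r2:3,r3:8
c2: issue ADD r3<-Add2 | r0:Add1,r1:7,r2:3,r3:Add2
c3: stall | r0:Add1,r1:7,r2:3,r3:Add2
c4: CDB Add1=0; issue SUB r0<-Add1 | r0:Add1,r1:7,r2:3,r3:Add2
c5: stall | r0:Add1,r1:7,r2:3,r3:Add2
c6: stall | r0:Add1,r1:7,r2:3,r3:Add2
c7: CDB Add2=8; issue ADD r2<-Add2 | r0:Add1,r1:7,r2:Add2,r3:8
c8: stall | r0:Add1,r1:7,r2:Add2,r3:8
c9: stall | r0:Add1,r1:7,r2:Add2,r3:8
c10: CDB Add1=8; issue ADD r3<-Add1 | r0:8,r1:7,r2:Add2,r3:Add1
c11: stall | r0:8,r1:7,r2:Add2,r3:Add1
c12: stall | r0:8,r1:7,r2:Add2,r3:Add1
c13: CDB Add2=16; issue ADD r0<-Add2 | r0:Add2,r1:7,r2:16,r3:Add1
c14: issue MUL r1<-Mul1 | r0:Add2,r1:Mul1,r2:16,r3:Add1
c15: issue MUL r2<-Mul2 | r0:Add2,r1:Mul1,r2:Mul2,r3:Add1

STATUS = TAG Add2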